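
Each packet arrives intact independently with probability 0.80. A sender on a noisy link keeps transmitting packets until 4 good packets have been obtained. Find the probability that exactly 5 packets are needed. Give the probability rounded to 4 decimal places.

Y = trial on which the fourth success occurs; negative binomial, r=4, p=0.80.
P(Y=5) = C(4,3) · p^4 · (1−p)^1
= 4 · 0.4096 · 0.2 = 0.327680

0.3277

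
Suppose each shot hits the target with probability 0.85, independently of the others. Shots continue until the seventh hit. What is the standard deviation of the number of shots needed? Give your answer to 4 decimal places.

1.2055

Y = total shots until the seventh success; negative binomial with r=7, p=0.85.
SD(Y) = √[r(1−p)/p²] = √(1.453287) = 1.205524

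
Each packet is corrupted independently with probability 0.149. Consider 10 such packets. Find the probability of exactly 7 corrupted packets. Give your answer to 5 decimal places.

X ~ Binomial(n=10, p=0.149).
P(X=7) = C(10,7) · p^7 · (1−p)^3
= 120 · 1.6304e-06 · 0.6163 = 0.0001206

0.00012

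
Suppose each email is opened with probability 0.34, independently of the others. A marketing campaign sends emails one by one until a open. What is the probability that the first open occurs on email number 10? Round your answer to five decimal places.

0.00808

Geometric (trials to first success), p = 0.34.
P(Y = 10) = (1−p)^9 · p = 0.023763 · 0.34 = 0.0080793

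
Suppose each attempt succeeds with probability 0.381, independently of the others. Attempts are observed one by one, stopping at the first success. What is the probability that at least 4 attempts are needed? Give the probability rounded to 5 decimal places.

0.23718

Y = number of attempts to the first success; geometric, p = 0.381.
P(Y > 3) = P(first 3 all fail) = (1−p)^3 = 0.2371767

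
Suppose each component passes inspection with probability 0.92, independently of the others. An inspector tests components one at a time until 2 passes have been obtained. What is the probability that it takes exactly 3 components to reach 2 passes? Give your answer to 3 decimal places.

0.135

Y = trial on which the second success occurs; negative binomial, r=2, p=0.92.
P(Y=3) = C(2,1) · p^2 · (1−p)^1
= 2 · 0.8464 · 0.08 = 0.13542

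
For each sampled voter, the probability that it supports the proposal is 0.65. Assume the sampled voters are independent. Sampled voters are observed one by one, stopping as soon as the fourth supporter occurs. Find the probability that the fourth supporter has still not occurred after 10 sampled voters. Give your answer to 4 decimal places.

Needing more than 10 sampled voters ⇔ fewer than 4 successes in the first 10. With X ~ Binomial(10, 0.65), P(Y > 10) = P(X ≤ 3).
  k=0: C(10,0)·0.65^0·0.35^10 = 0.000028
  k=1: C(10,1)·0.65^1·0.35^9 = 0.000512
  k=2: C(10,2)·0.65^2·0.35^8 = 0.004281
  k=3: C(10,3)·0.65^3·0.35^7 = 0.021203
P(X ≤ 3) = 0.026024

0.0260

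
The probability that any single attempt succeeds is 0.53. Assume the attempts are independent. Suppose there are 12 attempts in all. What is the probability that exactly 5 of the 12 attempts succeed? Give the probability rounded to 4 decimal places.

X ~ Binomial(n=12, p=0.53).
P(X=5) = C(12,5) · p^5 · (1−p)^7
= 792 · 0.04182 · 0.0050662 = 0.167799

0.1678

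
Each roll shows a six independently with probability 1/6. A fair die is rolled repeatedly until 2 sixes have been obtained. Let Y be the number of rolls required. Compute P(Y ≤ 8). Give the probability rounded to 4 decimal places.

0.3953

Finishing within 8 rolls ⇔ at least 2 successes in the first 8. With X ~ Binomial(8, 0.166667), P(Y ≤ 8) = 1 − P(X ≤ 1).
  k=0: C(8,0)·0.166667^0·0.833333^8 = 0.232568
  k=1: C(8,1)·0.166667^1·0.833333^7 = 0.372109
1 − 0.604677 = 0.395323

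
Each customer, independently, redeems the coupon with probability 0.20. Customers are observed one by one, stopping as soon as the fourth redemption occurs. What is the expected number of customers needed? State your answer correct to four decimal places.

Y = total customers until the fourth success; negative binomial with r=4, p=0.20.
E[Y] = r / p = 4 / 0.20 = 20.000000

20.0000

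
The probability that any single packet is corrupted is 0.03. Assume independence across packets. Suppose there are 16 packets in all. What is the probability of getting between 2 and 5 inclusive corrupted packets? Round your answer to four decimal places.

0.0818

X ~ Binomial(16, 0.03); P(2 ≤ X ≤ 5) = Σ C(16,k) p^k (1−p)^(16−k) over k:
  k=2: C(16,2)·0.03^2·0.97^14 = 0.070506
  k=3: C(16,3)·0.03^3·0.97^13 = 0.010176
  k=4: C(16,4)·0.03^4·0.97^12 = 0.001023
  k=5: C(16,5)·0.03^5·0.97^11 = 0.000076
Total = 0.081781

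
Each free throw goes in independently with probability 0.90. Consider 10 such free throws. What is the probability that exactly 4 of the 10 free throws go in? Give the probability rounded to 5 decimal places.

X ~ Binomial(n=10, p=0.90).
P(X=4) = C(10,4) · p^4 · (1−p)^6
= 210 · 0.6561 · 1e-06 = 0.0001378

0.00014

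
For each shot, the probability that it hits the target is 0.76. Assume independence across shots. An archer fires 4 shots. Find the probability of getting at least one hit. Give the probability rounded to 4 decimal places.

0.9967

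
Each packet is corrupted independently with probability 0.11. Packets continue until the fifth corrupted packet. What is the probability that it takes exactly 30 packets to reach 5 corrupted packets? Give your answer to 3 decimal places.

0.021

Y = trial on which the fifth success occurs; negative binomial, r=5, p=0.11.
P(Y=30) = C(29,4) · p^5 · (1−p)^25
= 23751 · 1.6105e-05 · 0.054294 = 0.02077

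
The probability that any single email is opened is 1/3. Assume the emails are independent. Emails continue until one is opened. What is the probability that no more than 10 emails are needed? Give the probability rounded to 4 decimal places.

0.9827

Y = number of emails to the first success; geometric, p = 0.333333.
P(Y ≤ 10) = 1 − (1−p)^10 = 1 − 0.017342 = 0.982658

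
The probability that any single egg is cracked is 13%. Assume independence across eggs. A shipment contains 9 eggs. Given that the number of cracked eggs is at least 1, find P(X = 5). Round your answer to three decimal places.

0.004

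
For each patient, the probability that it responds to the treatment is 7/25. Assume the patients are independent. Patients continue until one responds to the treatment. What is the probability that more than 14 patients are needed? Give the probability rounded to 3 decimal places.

0.010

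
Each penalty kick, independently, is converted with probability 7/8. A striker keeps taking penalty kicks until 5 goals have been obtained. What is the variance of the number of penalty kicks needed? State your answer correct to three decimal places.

0.816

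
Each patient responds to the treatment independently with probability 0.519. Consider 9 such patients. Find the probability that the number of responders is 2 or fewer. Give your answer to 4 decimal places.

X ~ Binomial(9, 0.519); P(X ≤ 2) = Σ C(9,k) p^k (1−p)^(9−k) over k:
  k=0: C(9,0)·0.519^0·0.481^9 = 0.001378
  k=1: C(9,1)·0.519^1·0.481^8 = 0.013384
  k=2: C(9,2)·0.519^2·0.481^7 = 0.057763
Total = 0.072525

0.0725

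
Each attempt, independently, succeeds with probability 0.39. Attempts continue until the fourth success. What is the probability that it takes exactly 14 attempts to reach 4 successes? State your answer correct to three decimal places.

Y = trial on which the fourth success occurs; negative binomial, r=4, p=0.39.
P(Y=14) = C(13,3) · p^4 · (1−p)^10
= 286 · 0.023134 · 0.0071334 = 0.04720

0.047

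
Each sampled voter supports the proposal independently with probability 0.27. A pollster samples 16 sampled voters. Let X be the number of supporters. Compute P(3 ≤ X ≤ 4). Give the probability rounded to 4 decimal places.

0.4058

X ~ Binomial(16, 0.27); P(3 ≤ X ≤ 4) = Σ C(16,k) p^k (1−p)^(16−k) over k:
  k=3: C(16,3)·0.27^3·0.73^13 = 0.184279
  k=4: C(16,4)·0.27^4·0.73^12 = 0.221514
Total = 0.405793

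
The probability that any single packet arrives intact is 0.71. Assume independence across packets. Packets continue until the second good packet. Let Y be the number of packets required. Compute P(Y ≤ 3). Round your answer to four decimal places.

Finishing within 3 packets ⇔ at least 2 successes in the first 3. With X ~ Binomial(3, 0.71), P(Y ≤ 3) = 1 − P(X ≤ 1).
  k=0: C(3,0)·0.71^0·0.29^3 = 0.024389
  k=1: C(3,1)·0.71^1·0.29^2 = 0.179133
1 − 0.203522 = 0.796478

0.7965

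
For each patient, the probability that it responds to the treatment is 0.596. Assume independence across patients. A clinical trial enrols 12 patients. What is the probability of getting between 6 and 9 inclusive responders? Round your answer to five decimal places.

0.75536

X ~ Binomial(12, 0.596); P(6 ≤ X ≤ 9) = Σ C(12,k) p^k (1−p)^(12−k) over k:
  k=6: C(12,6)·0.596^6·0.404^6 = 0.1800685
  k=7: C(12,7)·0.596^7·0.404^5 = 0.2276962
  k=8: C(12,8)·0.596^8·0.404^4 = 0.2099427
  k=9: C(12,9)·0.596^9·0.404^3 = 0.1376522
Total = 0.7553596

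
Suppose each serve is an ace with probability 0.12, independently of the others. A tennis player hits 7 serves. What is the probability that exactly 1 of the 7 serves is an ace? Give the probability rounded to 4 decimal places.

X ~ Binomial(n=7, p=0.12).
P(X=1) = C(7,1) · p^1 · (1−p)^6
= 7 · 0.12 · 0.4644 = 0.390099

0.3901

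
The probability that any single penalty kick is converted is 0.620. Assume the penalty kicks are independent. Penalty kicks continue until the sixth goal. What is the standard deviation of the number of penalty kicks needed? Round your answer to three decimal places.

Y = total penalty kicks until the sixth success; negative binomial with r=6, p=0.62.
SD(Y) = √[r(1−p)/p²] = √(5.93132) = 2.43543

2.435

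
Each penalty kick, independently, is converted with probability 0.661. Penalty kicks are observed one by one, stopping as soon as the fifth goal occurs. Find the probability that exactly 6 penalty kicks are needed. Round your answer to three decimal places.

Y = trial on which the fifth success occurs; negative binomial, r=5, p=0.661.
P(Y=6) = C(5,4) · p^5 · (1−p)^1
= 5 · 0.12618 · 0.339 = 0.21388

0.214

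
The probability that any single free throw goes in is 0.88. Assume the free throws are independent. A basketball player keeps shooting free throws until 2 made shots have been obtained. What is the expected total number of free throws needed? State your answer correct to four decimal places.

2.2727

Y = total free throws until the second success; negative binomial with r=2, p=0.88.
E[Y] = r / p = 2 / 0.88 = 2.272727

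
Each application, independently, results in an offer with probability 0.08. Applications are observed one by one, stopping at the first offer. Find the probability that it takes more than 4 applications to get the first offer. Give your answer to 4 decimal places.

0.7164

Y = number of applications to the first success; geometric, p = 0.08.
P(Y > 4) = P(first 4 all fail) = (1−p)^4 = 0.716393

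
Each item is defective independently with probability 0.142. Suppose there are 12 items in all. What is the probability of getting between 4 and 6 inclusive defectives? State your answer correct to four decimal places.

X ~ Binomial(12, 0.142); P(4 ≤ X ≤ 6) = Σ C(12,k) p^k (1−p)^(12−k) over k:
  k=4: C(12,4)·0.142^4·0.858^8 = 0.059109
  k=5: C(12,5)·0.142^5·0.858^7 = 0.015652
  k=6: C(12,6)·0.142^6·0.858^6 = 0.003022
Total = 0.077784

0.0778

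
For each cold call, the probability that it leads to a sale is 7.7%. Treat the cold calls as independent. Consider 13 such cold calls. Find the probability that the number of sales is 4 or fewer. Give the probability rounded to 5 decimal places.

X ~ Binomial(13, 0.077); P(X ≤ 4) = Σ C(13,k) p^k (1−p)^(13−k) over k:
  k=0: C(13,0)·0.077^0·0.923^13 = 0.3528760
  k=1: C(13,1)·0.077^1·0.923^12 = 0.3826965
  k=2: C(13,2)·0.077^2·0.923^11 = 0.1915556
  k=3: C(13,3)·0.077^3·0.923^10 = 0.0585943
  k=4: C(13,4)·0.077^4·0.923^9 = 0.0122204
Total = 0.9979427

0.99794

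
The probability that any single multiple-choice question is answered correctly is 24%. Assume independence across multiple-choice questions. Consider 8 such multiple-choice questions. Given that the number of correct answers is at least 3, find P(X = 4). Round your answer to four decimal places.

0.2611

X ~ Binomial(8, 0.24). Want P(X=4 | X≥3) = P(X=4) / P(X≥3).
P(X=4) = C(8,4)·0.24^4·0.76^4 = 0.077481
P(X≥3) = 1 − 0.111303 − 0.281188 − 0.310786 = 0.296722
Ratio = 0.077481 / 0.296722 = 0.261124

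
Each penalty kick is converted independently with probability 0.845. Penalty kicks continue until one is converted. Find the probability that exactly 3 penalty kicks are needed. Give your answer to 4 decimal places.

0.0203

Geometric (trials to first success), p = 0.845.
P(Y = 3) = (1−p)^2 · p = 0.024025 · 0.845 = 0.020301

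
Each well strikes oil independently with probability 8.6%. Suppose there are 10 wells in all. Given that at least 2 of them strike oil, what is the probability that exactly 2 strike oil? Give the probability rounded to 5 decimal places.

0.77084

X ~ Binomial(10, 0.086). Want P(X=2 | X≥2) = P(X=2) / P(X≥2).
P(X=2) = C(10,2)·0.086^2·0.914^8 = 0.1620985
P(X≥2) = 1 − 0.4068759 − 0.3828373 = 0.2102868
Ratio = 0.1620985 / 0.2102868 = 0.7708447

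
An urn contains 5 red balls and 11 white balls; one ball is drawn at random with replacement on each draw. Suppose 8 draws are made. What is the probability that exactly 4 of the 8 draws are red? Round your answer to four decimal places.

0.1491

X ~ Binomial(n=8, p=0.3125).
P(X=4) = C(8,4) · p^4 · (1−p)^4
= 70 · 0.0095367 · 0.2234 = 0.149138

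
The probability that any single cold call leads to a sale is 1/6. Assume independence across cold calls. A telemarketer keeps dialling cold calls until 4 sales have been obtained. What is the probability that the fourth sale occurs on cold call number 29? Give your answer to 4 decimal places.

Y = trial on which the fourth success occurs; negative binomial, r=4, p=0.166667.
P(Y=29) = C(28,3) · p^4 · (1−p)^25
= 3276 · 0.0007716 · 0.010483 = 0.026498

0.0265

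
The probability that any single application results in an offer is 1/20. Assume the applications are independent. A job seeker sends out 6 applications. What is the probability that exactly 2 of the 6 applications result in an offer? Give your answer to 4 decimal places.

0.0305

X ~ Binomial(n=6, p=0.05).
P(X=2) = C(6,2) · p^2 · (1−p)^4
= 15 · 0.0025 · 0.81451 = 0.030544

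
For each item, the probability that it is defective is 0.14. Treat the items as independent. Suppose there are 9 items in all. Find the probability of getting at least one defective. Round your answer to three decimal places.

P(at least one) = 1 − P(none) = 1 − (1 − 0.14)^9
= 1 − 0.25733 = 0.74267

0.743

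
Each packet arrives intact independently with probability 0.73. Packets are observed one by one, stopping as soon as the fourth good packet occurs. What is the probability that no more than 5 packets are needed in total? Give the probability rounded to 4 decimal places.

0.5907

Finishing within 5 packets ⇔ at least 4 successes in the first 5. With X ~ Binomial(5, 0.73), P(Y ≤ 5) = 1 − P(X ≤ 3).
  k=0: C(5,0)·0.73^0·0.27^5 = 0.001435
  k=1: C(5,1)·0.73^1·0.27^4 = 0.019398
  k=2: C(5,2)·0.73^2·0.27^3 = 0.104891
  k=3: C(5,3)·0.73^3·0.27^2 = 0.283593
1 − 0.409317 = 0.590683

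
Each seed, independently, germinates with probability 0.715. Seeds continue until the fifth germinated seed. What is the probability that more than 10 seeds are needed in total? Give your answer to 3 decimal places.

0.037

Needing more than 10 seeds ⇔ fewer than 5 successes in the first 10. With X ~ Binomial(10, 0.715), P(Y > 10) = P(X ≤ 4).
  k=0: C(10,0)·0.715^0·0.285^10 = 0.00000
  k=1: C(10,1)·0.715^1·0.285^9 = 0.00009
  k=2: C(10,2)·0.715^2·0.285^8 = 0.00100
  k=3: C(10,3)·0.715^3·0.285^7 = 0.00670
  k=4: C(10,4)·0.715^4·0.285^6 = 0.02941
P(X ≤ 4) = 0.03720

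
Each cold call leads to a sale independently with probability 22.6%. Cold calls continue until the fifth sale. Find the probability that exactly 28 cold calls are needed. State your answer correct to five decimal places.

0.02857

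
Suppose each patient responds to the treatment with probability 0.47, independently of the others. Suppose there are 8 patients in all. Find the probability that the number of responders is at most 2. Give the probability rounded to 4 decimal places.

X ~ Binomial(8, 0.47); P(X ≤ 2) = Σ C(8,k) p^k (1−p)^(8−k) over k:
  k=0: C(8,0)·0.47^0·0.53^8 = 0.006226
  k=1: C(8,1)·0.47^1·0.53^7 = 0.044169
  k=2: C(8,2)·0.47^2·0.53^6 = 0.137091
Total = 0.187486

0.1875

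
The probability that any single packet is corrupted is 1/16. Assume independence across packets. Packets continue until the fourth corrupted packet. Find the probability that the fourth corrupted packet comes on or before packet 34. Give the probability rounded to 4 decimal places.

0.1606

Finishing within 34 packets ⇔ at least 4 successes in the first 34. With X ~ Binomial(34, 0.0625), P(Y ≤ 34) = 1 − P(X ≤ 3).
  k=0: C(34,0)·0.0625^0·0.9375^34 = 0.111435
  k=1: C(34,1)·0.0625^1·0.9375^33 = 0.252587
  k=2: C(34,2)·0.0625^2·0.9375^32 = 0.277846
  k=3: C(34,3)·0.0625^3·0.9375^31 = 0.197579
1 − 0.839447 = 0.160553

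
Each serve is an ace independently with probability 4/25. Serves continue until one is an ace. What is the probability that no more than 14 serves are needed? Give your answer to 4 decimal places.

0.9129

Y = number of serves to the first success; geometric, p = 0.16.
P(Y ≤ 14) = 1 − (1−p)^14 = 1 − 0.087078 = 0.912922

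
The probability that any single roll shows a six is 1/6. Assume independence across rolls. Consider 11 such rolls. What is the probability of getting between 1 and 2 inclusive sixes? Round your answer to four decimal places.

0.5922

X ~ Binomial(11, 0.166667); P(1 ≤ X ≤ 2) = Σ C(11,k) p^k (1−p)^(11−k) over k:
  k=1: C(11,1)·0.166667^1·0.833333^10 = 0.296094
  k=2: C(11,2)·0.166667^2·0.833333^9 = 0.296094
Total = 0.592187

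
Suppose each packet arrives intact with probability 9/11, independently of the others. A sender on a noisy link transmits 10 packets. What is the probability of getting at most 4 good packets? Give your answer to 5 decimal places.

0.00387

X ~ Binomial(10, 0.818182); P(X ≤ 4) = Σ C(10,k) p^k (1−p)^(10−k) over k:
  k=0: C(10,0)·0.818182^0·0.181818^10 = 0.0000000
  k=1: C(10,1)·0.818182^1·0.181818^9 = 0.0000018
  k=2: C(10,2)·0.818182^2·0.181818^8 = 0.0000360
  k=3: C(10,3)·0.818182^3·0.181818^7 = 0.0004317
  k=4: C(10,4)·0.818182^4·0.181818^6 = 0.0033997
Total = 0.0038692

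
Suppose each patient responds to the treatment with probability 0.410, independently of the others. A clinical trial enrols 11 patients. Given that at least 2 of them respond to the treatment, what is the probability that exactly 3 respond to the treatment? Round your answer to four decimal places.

0.1714

X ~ Binomial(11, 0.41). Want P(X=3 | X≥2) = P(X=3) / P(X≥2).
P(X=3) = C(11,3)·0.41^3·0.59^8 = 0.166975
P(X≥2) = 1 − 0.003016 − 0.023051 = 0.973933
Ratio = 0.166975 / 0.973933 = 0.171444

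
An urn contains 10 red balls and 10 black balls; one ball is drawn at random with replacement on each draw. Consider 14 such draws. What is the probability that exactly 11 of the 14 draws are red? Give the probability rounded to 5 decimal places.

0.02222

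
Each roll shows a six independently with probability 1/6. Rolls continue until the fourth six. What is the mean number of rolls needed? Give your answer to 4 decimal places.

Y = total rolls until the fourth success; negative binomial with r=4, p=0.166667.
E[Y] = r / p = 4 / 0.166667 = 24.000000

24.0000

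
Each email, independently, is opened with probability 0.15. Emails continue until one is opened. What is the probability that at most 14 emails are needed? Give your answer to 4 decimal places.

Y = number of emails to the first success; geometric, p = 0.15.
P(Y ≤ 14) = 1 − (1−p)^14 = 1 − 0.102770 = 0.897230

0.8972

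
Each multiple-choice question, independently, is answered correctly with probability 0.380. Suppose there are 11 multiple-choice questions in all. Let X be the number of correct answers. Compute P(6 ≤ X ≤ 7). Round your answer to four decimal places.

X ~ Binomial(11, 0.38); P(6 ≤ X ≤ 7) = Σ C(11,k) p^k (1−p)^(11−k) over k:
  k=6: C(11,6)·0.38^6·0.62^5 = 0.127439
  k=7: C(11,7)·0.38^7·0.62^4 = 0.055791
Total = 0.183230

0.1832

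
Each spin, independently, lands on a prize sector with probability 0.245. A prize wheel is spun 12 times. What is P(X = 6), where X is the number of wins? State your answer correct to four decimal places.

X ~ Binomial(n=12, p=0.245).
P(X=6) = C(12,6) · p^6 · (1−p)^6
= 924 · 0.00021627 · 0.18522 = 0.037013

0.0370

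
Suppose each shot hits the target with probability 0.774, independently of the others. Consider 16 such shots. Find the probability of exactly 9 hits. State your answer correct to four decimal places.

X ~ Binomial(n=16, p=0.774).
P(X=9) = C(16,9) · p^9 · (1−p)^7
= 11440 · 0.099694 · 3.0113e-05 = 0.034344

0.0343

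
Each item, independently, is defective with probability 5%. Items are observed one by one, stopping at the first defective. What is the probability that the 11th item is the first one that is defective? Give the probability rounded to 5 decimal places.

Geometric (trials to first success), p = 0.05.
P(Y = 11) = (1−p)^10 · p = 0.59874 · 0.05 = 0.0299368

0.02994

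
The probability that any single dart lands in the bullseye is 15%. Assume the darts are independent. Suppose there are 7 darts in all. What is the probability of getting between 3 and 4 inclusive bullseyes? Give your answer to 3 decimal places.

X ~ Binomial(7, 0.15); P(3 ≤ X ≤ 4) = Σ C(7,k) p^k (1−p)^(7−k) over k:
  k=3: C(7,3)·0.15^3·0.85^4 = 0.06166
  k=4: C(7,4)·0.15^4·0.85^3 = 0.01088
Total = 0.07254

0.073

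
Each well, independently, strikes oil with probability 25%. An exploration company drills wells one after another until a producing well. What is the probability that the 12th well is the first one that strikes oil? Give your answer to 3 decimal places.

Geometric (trials to first success), p = 0.25.
P(Y = 12) = (1−p)^11 · p = 0.042235 · 0.25 = 0.01056

0.011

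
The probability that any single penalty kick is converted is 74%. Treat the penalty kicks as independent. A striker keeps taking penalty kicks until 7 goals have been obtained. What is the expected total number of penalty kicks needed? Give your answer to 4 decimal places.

9.4595

Y = total penalty kicks until the seventh success; negative binomial with r=7, p=0.74.
E[Y] = r / p = 7 / 0.74 = 9.459459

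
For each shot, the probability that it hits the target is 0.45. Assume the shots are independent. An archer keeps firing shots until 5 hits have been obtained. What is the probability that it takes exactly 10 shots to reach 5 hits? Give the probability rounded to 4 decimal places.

0.1170

Y = trial on which the fifth success occurs; negative binomial, r=5, p=0.45.
P(Y=10) = C(9,4) · p^5 · (1−p)^5
= 126 · 0.018453 · 0.050328 = 0.117016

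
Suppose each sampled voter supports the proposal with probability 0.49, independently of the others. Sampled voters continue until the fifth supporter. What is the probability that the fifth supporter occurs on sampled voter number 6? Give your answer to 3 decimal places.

0.072

Y = trial on which the fifth success occurs; negative binomial, r=5, p=0.49.
P(Y=6) = C(5,4) · p^5 · (1−p)^1
= 5 · 0.028248 · 0.51 = 0.07203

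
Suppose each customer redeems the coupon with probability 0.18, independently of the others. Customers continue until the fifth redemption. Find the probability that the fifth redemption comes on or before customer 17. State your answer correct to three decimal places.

Finishing within 17 customers ⇔ at least 5 successes in the first 17. With X ~ Binomial(17, 0.18), P(Y ≤ 17) = 1 − P(X ≤ 4).
  k=0: C(17,0)·0.18^0·0.82^17 = 0.03426
  k=1: C(17,1)·0.18^1·0.82^16 = 0.12786
  k=2: C(17,2)·0.18^2·0.82^15 = 0.22454
  k=3: C(17,3)·0.18^3·0.82^14 = 0.24645
  k=4: C(17,4)·0.18^4·0.82^13 = 0.18934
1 − 0.82245 = 0.17755

0.178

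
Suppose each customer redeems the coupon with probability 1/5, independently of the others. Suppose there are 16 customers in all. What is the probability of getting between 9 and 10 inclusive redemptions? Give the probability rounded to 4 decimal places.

0.0014

X ~ Binomial(16, 0.20); P(9 ≤ X ≤ 10) = Σ C(16,k) p^k (1−p)^(16−k) over k:
  k=9: C(16,9)·0.20^9·0.80^7 = 0.001228
  k=10: C(16,10)·0.20^10·0.80^6 = 0.000215
Total = 0.001443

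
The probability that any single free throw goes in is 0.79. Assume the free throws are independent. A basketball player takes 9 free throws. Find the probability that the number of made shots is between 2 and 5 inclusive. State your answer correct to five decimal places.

X ~ Binomial(9, 0.79); P(2 ≤ X ≤ 5) = Σ C(9,k) p^k (1−p)^(9−k) over k:
  k=2: C(9,2)·0.79^2·0.21^7 = 0.0004047
  k=3: C(9,3)·0.79^3·0.21^6 = 0.0035520
  k=4: C(9,4)·0.79^4·0.21^5 = 0.0200436
  k=5: C(9,5)·0.79^5·0.21^4 = 0.0754021
Total = 0.0994023

0.09940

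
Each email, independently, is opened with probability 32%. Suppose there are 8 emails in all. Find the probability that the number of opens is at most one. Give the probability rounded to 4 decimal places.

0.2178

X ~ Binomial(8, 0.32); P(X ≤ 1) = Σ C(8,k) p^k (1−p)^(8−k) over k:
  k=0: C(8,0)·0.32^0·0.68^8 = 0.045716
  k=1: C(8,1)·0.32^1·0.68^7 = 0.172109
Total = 0.217825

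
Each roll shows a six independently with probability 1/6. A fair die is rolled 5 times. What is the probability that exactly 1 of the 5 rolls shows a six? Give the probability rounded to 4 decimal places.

0.4019

X ~ Binomial(n=5, p=0.166667).
P(X=1) = C(5,1) · p^1 · (1−p)^4
= 5 · 0.16667 · 0.48225 = 0.401878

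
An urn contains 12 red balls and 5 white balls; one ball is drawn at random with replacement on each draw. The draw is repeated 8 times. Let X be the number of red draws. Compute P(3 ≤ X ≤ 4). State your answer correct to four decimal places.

X ~ Binomial(8, 0.705882); P(3 ≤ X ≤ 4) = Σ C(8,k) p^k (1−p)^(8−k) over k:
  k=3: C(8,3)·0.705882^3·0.294118^5 = 0.043350
  k=4: C(8,4)·0.705882^4·0.294118^4 = 0.130050
Total = 0.173401

0.1734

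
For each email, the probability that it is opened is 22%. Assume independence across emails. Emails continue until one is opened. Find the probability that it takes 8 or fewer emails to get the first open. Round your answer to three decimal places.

Y = number of emails to the first success; geometric, p = 0.22.
P(Y ≤ 8) = 1 − (1−p)^8 = 1 − 0.13701 = 0.86299

0.863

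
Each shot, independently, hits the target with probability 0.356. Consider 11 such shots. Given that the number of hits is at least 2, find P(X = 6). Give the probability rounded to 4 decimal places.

0.1104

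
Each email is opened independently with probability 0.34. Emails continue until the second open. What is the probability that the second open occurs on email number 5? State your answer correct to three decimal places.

0.133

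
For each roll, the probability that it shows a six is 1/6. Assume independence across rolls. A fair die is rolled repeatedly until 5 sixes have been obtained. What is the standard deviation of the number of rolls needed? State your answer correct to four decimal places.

Y = total rolls until the fifth success; negative binomial with r=5, p=0.166667.
SD(Y) = √[r(1−p)/p²] = √(150.000000) = 12.247449

12.2474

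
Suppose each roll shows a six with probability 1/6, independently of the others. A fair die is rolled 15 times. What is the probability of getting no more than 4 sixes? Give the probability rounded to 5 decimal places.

0.91023

X ~ Binomial(15, 0.166667); P(X ≤ 4) = Σ C(15,k) p^k (1−p)^(15−k) over k:
  k=0: C(15,0)·0.166667^0·0.833333^15 = 0.0649055
  k=1: C(15,1)·0.166667^1·0.833333^14 = 0.1947164
  k=2: C(15,2)·0.166667^2·0.833333^13 = 0.2726030
  k=3: C(15,3)·0.166667^3·0.833333^12 = 0.2362559
  k=4: C(15,4)·0.166667^4·0.833333^11 = 0.1417535
Total = 0.9102343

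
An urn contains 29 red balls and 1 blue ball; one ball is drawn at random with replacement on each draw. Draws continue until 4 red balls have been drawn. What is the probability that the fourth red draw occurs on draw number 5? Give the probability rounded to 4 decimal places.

0.1164

Y = trial on which the fourth success occurs; negative binomial, r=4, p=0.966667.
P(Y=5) = C(4,3) · p^4 · (1−p)^1
= 4 · 0.87319 · 0.033333 = 0.116425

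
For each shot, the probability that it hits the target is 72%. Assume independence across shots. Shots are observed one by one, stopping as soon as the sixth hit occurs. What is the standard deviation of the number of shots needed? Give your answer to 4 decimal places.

1.8002

Y = total shots until the sixth success; negative binomial with r=6, p=0.72.
SD(Y) = √[r(1−p)/p²] = √(3.240741) = 1.800206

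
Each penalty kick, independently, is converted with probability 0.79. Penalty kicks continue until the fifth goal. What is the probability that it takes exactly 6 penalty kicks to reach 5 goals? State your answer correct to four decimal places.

0.3231

Y = trial on which the fifth success occurs; negative binomial, r=5, p=0.79.
P(Y=6) = C(5,4) · p^5 · (1−p)^1
= 5 · 0.30771 · 0.21 = 0.323091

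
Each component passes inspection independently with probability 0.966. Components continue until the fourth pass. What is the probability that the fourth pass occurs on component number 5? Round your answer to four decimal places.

0.1184

Y = trial on which the fourth success occurs; negative binomial, r=4, p=0.966.
P(Y=5) = C(4,3) · p^4 · (1−p)^1
= 4 · 0.87078 · 0.034 = 0.118426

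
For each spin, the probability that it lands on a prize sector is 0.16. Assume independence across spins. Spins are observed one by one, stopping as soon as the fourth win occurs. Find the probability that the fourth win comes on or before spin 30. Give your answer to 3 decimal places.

Finishing within 30 spins ⇔ at least 4 successes in the first 30. With X ~ Binomial(30, 0.16), P(Y ≤ 30) = 1 − P(X ≤ 3).
  k=0: C(30,0)·0.16^0·0.84^30 = 0.00535
  k=1: C(30,1)·0.16^1·0.84^29 = 0.03057
  k=2: C(30,2)·0.16^2·0.84^28 = 0.08444
  k=3: C(30,3)·0.16^3·0.84^27 = 0.15012
1 − 0.27048 = 0.72952

0.730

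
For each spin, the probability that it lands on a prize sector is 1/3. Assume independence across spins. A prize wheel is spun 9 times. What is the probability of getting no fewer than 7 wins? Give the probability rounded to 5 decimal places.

X ~ Binomial(9, 0.333333); P(X ≥ 7) = Σ C(9,k) p^k (1−p)^(9−k) over k:
  k=7: C(9,7)·0.333333^7·0.666667^2 = 0.0073160
  k=8: C(9,8)·0.333333^8·0.666667^1 = 0.0009145
  k=9: C(9,9)·0.333333^9·0.666667^0 = 0.0000508
Total = 0.0082813

0.00828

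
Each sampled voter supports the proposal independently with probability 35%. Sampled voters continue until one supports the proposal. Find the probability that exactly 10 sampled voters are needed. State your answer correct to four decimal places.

0.0072

Geometric (trials to first success), p = 0.35.
P(Y = 10) = (1−p)^9 · p = 0.020712 · 0.35 = 0.007249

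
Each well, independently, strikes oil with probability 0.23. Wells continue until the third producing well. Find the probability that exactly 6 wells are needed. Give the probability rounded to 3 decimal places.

0.056

Y = trial on which the third success occurs; negative binomial, r=3, p=0.23.
P(Y=6) = C(5,2) · p^3 · (1−p)^3
= 10 · 0.012167 · 0.45653 = 0.05555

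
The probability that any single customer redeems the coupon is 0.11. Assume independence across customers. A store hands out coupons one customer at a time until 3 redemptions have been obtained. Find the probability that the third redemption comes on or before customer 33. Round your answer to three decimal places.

0.719

Finishing within 33 customers ⇔ at least 3 successes in the first 33. With X ~ Binomial(33, 0.11), P(Y ≤ 33) = 1 − P(X ≤ 2).
  k=0: C(33,0)·0.11^0·0.89^33 = 0.02137
  k=1: C(33,1)·0.11^1·0.89^32 = 0.08717
  k=2: C(33,2)·0.11^2·0.89^31 = 0.17239
1 − 0.28094 = 0.71906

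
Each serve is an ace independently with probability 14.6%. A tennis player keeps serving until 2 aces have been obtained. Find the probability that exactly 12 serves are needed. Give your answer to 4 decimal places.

0.0484

Y = trial on which the second success occurs; negative binomial, r=2, p=0.146.
P(Y=12) = C(11,1) · p^2 · (1−p)^10
= 11 · 0.021316 · 0.20634 = 0.048381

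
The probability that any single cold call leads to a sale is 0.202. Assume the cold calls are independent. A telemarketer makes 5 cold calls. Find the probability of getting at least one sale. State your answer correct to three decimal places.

0.676

P(at least one) = 1 − P(none) = 1 − (1 − 0.202)^5
= 1 − 0.32360 = 0.67640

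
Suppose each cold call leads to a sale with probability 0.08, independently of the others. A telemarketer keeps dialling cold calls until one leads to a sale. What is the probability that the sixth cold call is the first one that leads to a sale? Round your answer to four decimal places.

Geometric (trials to first success), p = 0.08.
P(Y = 6) = (1−p)^5 · p = 0.65908 · 0.08 = 0.052727

0.0527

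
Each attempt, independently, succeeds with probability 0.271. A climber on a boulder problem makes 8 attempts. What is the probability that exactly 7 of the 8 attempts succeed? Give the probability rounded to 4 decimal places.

0.0006

X ~ Binomial(n=8, p=0.271).
P(X=7) = C(8,7) · p^7 · (1−p)^1
= 8 · 0.00010735 · 0.729 = 0.000626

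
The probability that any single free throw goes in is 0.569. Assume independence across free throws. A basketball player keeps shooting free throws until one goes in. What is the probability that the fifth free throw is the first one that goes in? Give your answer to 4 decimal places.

0.0196

Geometric (trials to first success), p = 0.569.
P(Y = 5) = (1−p)^4 · p = 0.034507 · 0.569 = 0.019635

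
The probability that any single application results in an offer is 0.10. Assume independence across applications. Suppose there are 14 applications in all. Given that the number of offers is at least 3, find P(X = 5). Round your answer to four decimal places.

X ~ Binomial(14, 0.10). Want P(X=5 | X≥3) = P(X=5) / P(X≥3).
P(X=5) = C(14,5)·0.10^5·0.90^9 = 0.007756
P(X≥3) = 1 − 0.228768 − 0.355861 − 0.257011 = 0.158360
Ratio = 0.007756 / 0.158360 = 0.048978

0.0490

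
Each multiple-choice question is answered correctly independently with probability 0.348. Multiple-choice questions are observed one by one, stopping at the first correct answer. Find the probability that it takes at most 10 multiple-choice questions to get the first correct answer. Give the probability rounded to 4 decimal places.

Y = number of multiple-choice questions to the first success; geometric, p = 0.348.
P(Y ≤ 10) = 1 − (1−p)^10 = 1 − 0.013883 = 0.986117

0.9861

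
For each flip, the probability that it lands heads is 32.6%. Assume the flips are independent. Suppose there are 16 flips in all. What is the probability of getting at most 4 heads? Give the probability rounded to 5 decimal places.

0.36235

X ~ Binomial(16, 0.326); P(X ≤ 4) = Σ C(16,k) p^k (1−p)^(16−k) over k:
  k=0: C(16,0)·0.326^0·0.674^16 = 0.0018137
  k=1: C(16,1)·0.326^1·0.674^15 = 0.0140358
  k=2: C(16,2)·0.326^2·0.674^14 = 0.0509161
  k=3: C(16,3)·0.326^3·0.674^13 = 0.1149263
  k=4: C(16,4)·0.326^4·0.674^12 = 0.1806594
Total = 0.3623512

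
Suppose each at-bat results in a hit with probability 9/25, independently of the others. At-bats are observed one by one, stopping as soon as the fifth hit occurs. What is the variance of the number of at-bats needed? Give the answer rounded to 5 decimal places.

24.69136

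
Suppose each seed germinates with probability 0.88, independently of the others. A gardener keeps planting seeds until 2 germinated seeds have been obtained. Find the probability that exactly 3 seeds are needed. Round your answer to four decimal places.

0.1859

Y = trial on which the second success occurs; negative binomial, r=2, p=0.88.
P(Y=3) = C(2,1) · p^2 · (1−p)^1
= 2 · 0.7744 · 0.12 = 0.185856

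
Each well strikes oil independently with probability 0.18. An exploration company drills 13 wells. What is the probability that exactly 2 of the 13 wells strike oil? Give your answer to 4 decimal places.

0.2848

X ~ Binomial(n=13, p=0.18).
P(X=2) = C(13,2) · p^2 · (1−p)^11
= 78 · 0.0324 · 0.11271 = 0.284834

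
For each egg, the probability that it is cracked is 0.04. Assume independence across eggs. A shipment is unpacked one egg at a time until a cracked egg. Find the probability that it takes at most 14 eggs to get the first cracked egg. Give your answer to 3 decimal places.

Y = number of eggs to the first success; geometric, p = 0.04.
P(Y ≤ 14) = 1 − (1−p)^14 = 1 − 0.56467 = 0.43533

0.435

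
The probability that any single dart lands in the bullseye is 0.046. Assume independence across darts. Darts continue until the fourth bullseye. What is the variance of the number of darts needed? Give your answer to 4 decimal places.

Y = total darts until the fourth success; negative binomial with r=4, p=0.046.
Var(Y) = r(1−p)/p² = 4·0.954 / 0.046² = 1803.402647

1803.4026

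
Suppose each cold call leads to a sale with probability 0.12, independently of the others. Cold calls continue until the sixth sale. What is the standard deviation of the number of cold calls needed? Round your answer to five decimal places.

19.14854

Y = total cold calls until the sixth success; negative binomial with r=6, p=0.12.
SD(Y) = √[r(1−p)/p²] = √(366.6666667) = 19.1485422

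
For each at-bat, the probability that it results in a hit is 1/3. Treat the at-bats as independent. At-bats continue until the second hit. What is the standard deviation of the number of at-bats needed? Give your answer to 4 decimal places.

3.4641

Y = total at-bats until the second success; negative binomial with r=2, p=0.333333.
SD(Y) = √[r(1−p)/p²] = √(12.000000) = 3.464102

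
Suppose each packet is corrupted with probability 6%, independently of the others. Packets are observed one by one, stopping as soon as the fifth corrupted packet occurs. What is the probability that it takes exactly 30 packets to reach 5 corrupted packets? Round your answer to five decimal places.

0.00393

Y = trial on which the fifth success occurs; negative binomial, r=5, p=0.06.
P(Y=30) = C(29,4) · p^5 · (1−p)^25
= 23751 · 7.776e-07 · 0.21291 = 0.0039322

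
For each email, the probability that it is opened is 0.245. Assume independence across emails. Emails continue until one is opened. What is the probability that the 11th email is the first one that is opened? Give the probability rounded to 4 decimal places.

Geometric (trials to first success), p = 0.245.
P(Y = 11) = (1−p)^10 · p = 0.060182 · 0.245 = 0.014745

0.0147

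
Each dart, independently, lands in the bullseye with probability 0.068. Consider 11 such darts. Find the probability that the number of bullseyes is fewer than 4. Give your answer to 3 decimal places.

0.995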